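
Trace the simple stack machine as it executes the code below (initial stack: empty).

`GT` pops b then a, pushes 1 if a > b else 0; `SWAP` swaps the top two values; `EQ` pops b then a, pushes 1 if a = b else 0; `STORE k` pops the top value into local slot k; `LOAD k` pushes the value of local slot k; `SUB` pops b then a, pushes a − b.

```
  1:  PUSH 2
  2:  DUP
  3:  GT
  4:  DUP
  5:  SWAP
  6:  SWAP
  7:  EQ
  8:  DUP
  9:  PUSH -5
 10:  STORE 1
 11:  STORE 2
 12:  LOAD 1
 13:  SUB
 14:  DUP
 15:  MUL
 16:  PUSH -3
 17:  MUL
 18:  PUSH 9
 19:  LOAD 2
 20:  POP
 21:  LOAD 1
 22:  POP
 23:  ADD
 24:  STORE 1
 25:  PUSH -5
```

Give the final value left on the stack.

-5

PUSH 2   [2]
DUP      [2, 2]
GT       [0]
DUP      [0, 0]
SWAP     [0, 0]
SWAP     [0, 0]
EQ       [1]
DUP      [1, 1]
PUSH -5  [1, 1, -5]
STORE 1  [1, 1]
STORE 2  [1]
LOAD 1   [1, -5]
SUB      [6]
DUP      [6, 6]
MUL      [36]
PUSH -3  [36, -3]
MUL      [-108]
PUSH 9   [-108, 9]
LOAD 2   [-108, 9, 1]
POP      [-108, 9]
LOAD 1   [-108, 9, -5]
POP      [-108, 9]
ADD      [-99]
STORE 1  []
PUSH -5  [-5]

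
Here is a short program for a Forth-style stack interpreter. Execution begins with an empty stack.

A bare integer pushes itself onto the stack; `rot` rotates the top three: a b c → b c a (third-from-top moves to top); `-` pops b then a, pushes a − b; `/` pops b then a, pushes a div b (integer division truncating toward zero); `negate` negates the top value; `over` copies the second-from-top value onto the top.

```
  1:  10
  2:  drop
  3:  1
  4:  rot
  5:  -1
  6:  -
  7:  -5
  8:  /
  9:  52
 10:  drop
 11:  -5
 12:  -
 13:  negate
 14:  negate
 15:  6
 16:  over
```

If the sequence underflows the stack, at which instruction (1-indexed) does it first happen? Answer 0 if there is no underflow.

10   -> 10
drop -> (empty)
1    -> 1
rot  — needs 3 operands, stack has 1 → underflow

4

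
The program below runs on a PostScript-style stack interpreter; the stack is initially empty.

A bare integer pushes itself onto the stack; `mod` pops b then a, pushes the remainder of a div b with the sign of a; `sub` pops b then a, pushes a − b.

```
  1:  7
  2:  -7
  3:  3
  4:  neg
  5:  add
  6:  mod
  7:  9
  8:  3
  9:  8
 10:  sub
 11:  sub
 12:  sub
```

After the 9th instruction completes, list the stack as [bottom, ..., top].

7    7
-7   7 -7
3    7 -7 3
neg  7 -7 -3
add  7 -10
mod  7
9    7 9
3    7 9 3
8    7 9 3 8

[7, 9, 3, 8]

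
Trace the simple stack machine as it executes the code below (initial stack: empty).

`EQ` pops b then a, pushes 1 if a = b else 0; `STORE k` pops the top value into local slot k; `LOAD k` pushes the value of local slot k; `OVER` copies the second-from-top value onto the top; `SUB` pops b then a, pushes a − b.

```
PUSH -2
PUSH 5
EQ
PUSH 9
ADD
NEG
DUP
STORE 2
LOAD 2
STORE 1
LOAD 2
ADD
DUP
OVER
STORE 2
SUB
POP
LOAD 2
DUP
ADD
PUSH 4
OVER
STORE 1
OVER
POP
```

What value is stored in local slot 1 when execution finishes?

-36

PUSH -2 -> -2
PUSH 5  -> -2 5
EQ      -> 0
PUSH 9  -> 0 9
ADD     -> 9
NEG     -> -9
DUP     -> -9 -9
STORE 2 -> -9
LOAD 2  -> -9 -9
STORE 1 -> -9
LOAD 2  -> -9 -9
ADD     -> -18
DUP     -> -18 -18
OVER    -> -18 -18 -18
STORE 2 -> -18 -18
SUB     -> 0
POP     -> (empty)
LOAD 2  -> -18
DUP     -> -18 -18
ADD     -> -36
PUSH 4  -> -36 4
OVER    -> -36 4 -36
STORE 1 -> -36 4
OVER    -> -36 4 -36
POP     -> -36 4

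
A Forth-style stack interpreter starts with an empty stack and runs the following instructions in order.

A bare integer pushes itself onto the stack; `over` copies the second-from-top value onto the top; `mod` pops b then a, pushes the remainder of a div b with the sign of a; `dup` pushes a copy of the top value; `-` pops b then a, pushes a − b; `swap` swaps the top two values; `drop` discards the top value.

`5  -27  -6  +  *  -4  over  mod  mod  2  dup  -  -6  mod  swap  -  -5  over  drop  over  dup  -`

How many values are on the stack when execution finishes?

5    -> 5
-27  -> 5 -27
-6   -> 5 -27 -6
+    -> 5 -33
*    -> -165
-4   -> -165 -4
over -> -165 -4 -165
mod  -> -165 -4
mod  -> -1
2    -> -1 2
dup  -> -1 2 2
-    -> -1 0
-6   -> -1 0 -6
mod  -> -1 0
swap -> 0 -1
-    -> 1
-5   -> 1 -5
over -> 1 -5 1
drop -> 1 -5
over -> 1 -5 1
dup  -> 1 -5 1 1
-    -> 1 -5 0

3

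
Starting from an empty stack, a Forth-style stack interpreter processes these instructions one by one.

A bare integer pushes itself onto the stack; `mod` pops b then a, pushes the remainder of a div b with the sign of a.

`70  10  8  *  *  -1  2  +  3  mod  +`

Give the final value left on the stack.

70  → [70]
10  → [70, 10]
8   → [70, 10, 8]
*   → [70, 80]
*   → [5600]
-1  → [5600, -1]
2   → [5600, -1, 2]
+   → [5600, 1]
3   → [5600, 1, 3]
mod → [5600, 1]
+   → [5601]

5601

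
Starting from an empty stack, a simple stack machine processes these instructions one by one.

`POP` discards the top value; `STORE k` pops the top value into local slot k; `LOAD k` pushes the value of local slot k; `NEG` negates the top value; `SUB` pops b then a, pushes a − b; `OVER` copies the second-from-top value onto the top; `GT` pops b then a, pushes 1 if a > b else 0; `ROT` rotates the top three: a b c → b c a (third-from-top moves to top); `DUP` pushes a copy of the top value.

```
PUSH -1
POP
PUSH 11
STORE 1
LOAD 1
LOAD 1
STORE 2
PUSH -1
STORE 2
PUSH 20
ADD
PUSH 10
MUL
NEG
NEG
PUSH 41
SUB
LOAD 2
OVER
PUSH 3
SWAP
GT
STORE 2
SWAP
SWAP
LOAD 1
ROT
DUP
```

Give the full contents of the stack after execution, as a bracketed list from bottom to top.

PUSH -1  -1
POP      (empty)
PUSH 11  11
STORE 1  (empty)
LOAD 1   11
LOAD 1   11 11
STORE 2  11
PUSH -1  11 -1
STORE 2  11
PUSH 20  11 20
ADD      31
PUSH 10  31 10
MUL      310
NEG      -310
NEG      310
PUSH 41  310 41
SUB      269
LOAD 2   269 -1
OVER     269 -1 269
PUSH 3   269 -1 269 3
SWAP     269 -1 3 269
GT       269 -1 0
STORE 2  269 -1
SWAP     -1 269
SWAP     269 -1
LOAD 1   269 -1 11
ROT      -1 11 269
DUP      -1 11 269 269

[-1, 11, 269, 269]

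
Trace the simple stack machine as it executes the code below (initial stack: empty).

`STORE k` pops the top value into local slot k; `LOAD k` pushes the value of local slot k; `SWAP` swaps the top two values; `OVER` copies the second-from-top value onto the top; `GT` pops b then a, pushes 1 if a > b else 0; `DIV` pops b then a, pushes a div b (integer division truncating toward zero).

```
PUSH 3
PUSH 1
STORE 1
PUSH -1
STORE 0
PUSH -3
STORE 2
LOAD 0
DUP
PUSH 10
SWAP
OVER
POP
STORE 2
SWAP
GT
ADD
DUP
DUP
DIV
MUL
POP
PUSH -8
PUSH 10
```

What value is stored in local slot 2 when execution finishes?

PUSH 3  → 3
PUSH 1  → 3 1
STORE 1 → 3
PUSH -1 → 3 -1
STORE 0 → 3
PUSH -3 → 3 -3
STORE 2 → 3
LOAD 0  → 3 -1
DUP     → 3 -1 -1
PUSH 10 → 3 -1 -1 10
SWAP    → 3 -1 10 -1
OVER    → 3 -1 10 -1 10
POP     → 3 -1 10 -1
STORE 2 → 3 -1 10
SWAP    → 3 10 -1
GT      → 3 1
ADD     → 4
DUP     → 4 4
DUP     → 4 4 4
DIV     → 4 1
MUL     → 4
POP     → (empty)
PUSH -8 → -8
PUSH 10 → -8 10

-1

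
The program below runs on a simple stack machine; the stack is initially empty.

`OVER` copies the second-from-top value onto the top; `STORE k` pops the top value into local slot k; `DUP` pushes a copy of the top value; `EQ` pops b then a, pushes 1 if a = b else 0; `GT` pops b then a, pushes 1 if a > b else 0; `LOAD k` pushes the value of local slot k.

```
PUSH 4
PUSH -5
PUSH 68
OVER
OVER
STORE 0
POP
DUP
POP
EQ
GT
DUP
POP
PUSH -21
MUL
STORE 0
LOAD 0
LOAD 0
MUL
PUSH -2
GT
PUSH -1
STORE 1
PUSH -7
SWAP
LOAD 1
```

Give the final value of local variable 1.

PUSH 4   : [4]
PUSH -5  : [4, -5]
PUSH 68  : [4, -5, 68]
OVER     : [4, -5, 68, -5]
OVER     : [4, -5, 68, -5, 68]
STORE 0  : [4, -5, 68, -5]
POP      : [4, -5, 68]
DUP      : [4, -5, 68, 68]
POP      : [4, -5, 68]
EQ       : [4, 0]
GT       : [1]
DUP      : [1, 1]
POP      : [1]
PUSH -21 : [1, -21]
MUL      : [-21]
STORE 0  : []
LOAD 0   : [-21]
LOAD 0   : [-21, -21]
MUL      : [441]
PUSH -2  : [441, -2]
GT       : [1]
PUSH -1  : [1, -1]
STORE 1  : [1]
PUSH -7  : [1, -7]
SWAP     : [-7, 1]
LOAD 1   : [-7, 1, -1]

-1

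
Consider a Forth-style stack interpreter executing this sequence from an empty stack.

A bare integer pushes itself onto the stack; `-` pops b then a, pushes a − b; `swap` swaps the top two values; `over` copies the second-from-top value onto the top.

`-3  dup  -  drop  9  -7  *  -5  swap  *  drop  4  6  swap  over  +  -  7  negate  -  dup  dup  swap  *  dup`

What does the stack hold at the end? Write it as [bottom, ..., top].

-3     → -3
dup    → -3 -3
-      → 0
drop   → (empty)
9      → 9
-7     → 9 -7
*      → -63
-5     → -63 -5
swap   → -5 -63
*      → 315
drop   → (empty)
4      → 4
6      → 4 6
swap   → 6 4
over   → 6 4 6
+      → 6 10
-      → -4
7      → -4 7
negate → -4 -7
-      → 3
dup    → 3 3
dup    → 3 3 3
swap   → 3 3 3
*      → 3 9
dup    → 3 9 9

[3, 9, 9]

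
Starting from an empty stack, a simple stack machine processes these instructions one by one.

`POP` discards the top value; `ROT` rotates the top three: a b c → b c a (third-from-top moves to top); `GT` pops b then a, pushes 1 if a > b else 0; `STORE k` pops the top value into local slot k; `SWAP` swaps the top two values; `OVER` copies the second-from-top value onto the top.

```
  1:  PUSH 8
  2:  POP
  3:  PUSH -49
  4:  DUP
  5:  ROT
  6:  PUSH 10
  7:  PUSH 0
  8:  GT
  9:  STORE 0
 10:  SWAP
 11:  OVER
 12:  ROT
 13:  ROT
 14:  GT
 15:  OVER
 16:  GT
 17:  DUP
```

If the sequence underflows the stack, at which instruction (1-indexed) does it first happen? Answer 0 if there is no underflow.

5

PUSH 8    8
POP       (empty)
PUSH -49  -49
DUP       -49 -49
ROT  — needs 3 operands, stack has 2 → underflow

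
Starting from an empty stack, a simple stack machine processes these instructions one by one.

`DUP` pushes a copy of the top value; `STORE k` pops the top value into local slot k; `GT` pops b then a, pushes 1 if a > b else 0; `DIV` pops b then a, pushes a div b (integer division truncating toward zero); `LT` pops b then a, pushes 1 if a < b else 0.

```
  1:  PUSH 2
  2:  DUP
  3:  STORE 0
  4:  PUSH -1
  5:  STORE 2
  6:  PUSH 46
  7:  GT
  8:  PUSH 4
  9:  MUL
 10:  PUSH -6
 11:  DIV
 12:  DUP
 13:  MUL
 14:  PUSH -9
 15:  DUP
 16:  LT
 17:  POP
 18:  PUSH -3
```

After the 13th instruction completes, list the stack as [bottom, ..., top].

[0]

PUSH 2   [2]
DUP      [2, 2]
STORE 0  [2]
PUSH -1  [2, -1]
STORE 2  [2]
PUSH 46  [2, 46]
GT       [0]
PUSH 4   [0, 4]
MUL      [0]
PUSH -6  [0, -6]
DIV      [0]
DUP      [0, 0]
MUL      [0]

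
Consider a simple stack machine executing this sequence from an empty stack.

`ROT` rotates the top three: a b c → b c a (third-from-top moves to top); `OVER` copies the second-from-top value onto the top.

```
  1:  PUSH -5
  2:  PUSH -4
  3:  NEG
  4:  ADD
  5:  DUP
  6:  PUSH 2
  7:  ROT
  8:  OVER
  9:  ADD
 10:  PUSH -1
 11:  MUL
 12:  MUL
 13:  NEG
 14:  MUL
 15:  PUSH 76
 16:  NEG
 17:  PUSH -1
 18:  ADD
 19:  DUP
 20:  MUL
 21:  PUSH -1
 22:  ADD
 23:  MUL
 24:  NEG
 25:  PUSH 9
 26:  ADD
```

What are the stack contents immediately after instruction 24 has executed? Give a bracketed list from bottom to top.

PUSH -5 : [-5]
PUSH -4 : [-5, -4]
NEG     : [-5, 4]
ADD     : [-1]
DUP     : [-1, -1]
PUSH 2  : [-1, -1, 2]
ROT     : [-1, 2, -1]
OVER    : [-1, 2, -1, 2]
ADD     : [-1, 2, 1]
PUSH -1 : [-1, 2, 1, -1]
MUL     : [-1, 2, -1]
MUL     : [-1, -2]
NEG     : [-1, 2]
MUL     : [-2]
PUSH 76 : [-2, 76]
NEG     : [-2, -76]
PUSH -1 : [-2, -76, -1]
ADD     : [-2, -77]
DUP     : [-2, -77, -77]
MUL     : [-2, 5929]
PUSH -1 : [-2, 5929, -1]
ADD     : [-2, 5928]
MUL     : [-11856]
NEG     : [11856]

[11856]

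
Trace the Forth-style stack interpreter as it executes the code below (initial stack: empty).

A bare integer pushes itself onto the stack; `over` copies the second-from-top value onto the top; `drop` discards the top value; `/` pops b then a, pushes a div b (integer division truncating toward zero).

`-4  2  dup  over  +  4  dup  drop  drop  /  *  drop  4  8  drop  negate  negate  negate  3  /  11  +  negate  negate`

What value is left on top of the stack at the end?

10

-4     : -4
2      : -4 2
dup    : -4 2 2
over   : -4 2 2 2
+      : -4 2 4
4      : -4 2 4 4
dup    : -4 2 4 4 4
drop   : -4 2 4 4
drop   : -4 2 4
/      : -4 0
*      : 0
drop   : (empty)
4      : 4
8      : 4 8
drop   : 4
negate : -4
negate : 4
negate : -4
3      : -4 3
/      : -1
11     : -1 11
+      : 10
negate : -10
negate : 10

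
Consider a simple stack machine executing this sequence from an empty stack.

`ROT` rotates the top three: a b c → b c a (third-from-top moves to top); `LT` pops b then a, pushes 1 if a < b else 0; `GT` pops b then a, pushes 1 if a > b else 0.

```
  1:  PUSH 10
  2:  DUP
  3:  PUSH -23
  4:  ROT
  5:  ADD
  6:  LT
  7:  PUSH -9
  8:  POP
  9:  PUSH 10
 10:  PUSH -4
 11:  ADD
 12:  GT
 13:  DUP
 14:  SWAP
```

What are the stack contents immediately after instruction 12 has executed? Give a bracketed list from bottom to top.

[0]

PUSH 10  : [10]
DUP      : [10, 10]
PUSH -23 : [10, 10, -23]
ROT      : [10, -23, 10]
ADD      : [10, -13]
LT       : [0]
PUSH -9  : [0, -9]
POP      : [0]
PUSH 10  : [0, 10]
PUSH -4  : [0, 10, -4]
ADD      : [0, 6]
GT       : [0]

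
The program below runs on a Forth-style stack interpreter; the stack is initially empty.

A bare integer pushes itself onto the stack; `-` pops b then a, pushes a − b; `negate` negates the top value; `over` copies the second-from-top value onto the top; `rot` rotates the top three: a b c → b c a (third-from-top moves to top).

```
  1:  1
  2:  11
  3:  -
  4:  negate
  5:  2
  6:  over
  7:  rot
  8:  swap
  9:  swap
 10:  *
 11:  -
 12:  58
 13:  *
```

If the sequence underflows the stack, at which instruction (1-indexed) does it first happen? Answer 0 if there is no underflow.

1      : [1]
11     : [1, 11]
-      : [-10]
negate : [10]
2      : [10, 2]
over   : [10, 2, 10]
rot    : [2, 10, 10]
swap   : [2, 10, 10]
swap   : [2, 10, 10]
*      : [2, 100]
-      : [-98]
58     : [-98, 58]
*      : [-5684]

0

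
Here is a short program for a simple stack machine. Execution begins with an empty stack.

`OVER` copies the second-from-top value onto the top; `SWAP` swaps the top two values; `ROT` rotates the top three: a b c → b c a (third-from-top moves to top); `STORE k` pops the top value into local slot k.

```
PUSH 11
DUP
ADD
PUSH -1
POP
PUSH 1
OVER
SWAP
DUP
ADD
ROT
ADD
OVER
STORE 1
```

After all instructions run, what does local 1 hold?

PUSH 11 → 11
DUP     → 11 11
ADD     → 22
PUSH -1 → 22 -1
POP     → 22
PUSH 1  → 22 1
OVER    → 22 1 22
SWAP    → 22 22 1
DUP     → 22 22 1 1
ADD     → 22 22 2
ROT     → 22 2 22
ADD     → 22 24
OVER    → 22 24 22
STORE 1 → 22 24

22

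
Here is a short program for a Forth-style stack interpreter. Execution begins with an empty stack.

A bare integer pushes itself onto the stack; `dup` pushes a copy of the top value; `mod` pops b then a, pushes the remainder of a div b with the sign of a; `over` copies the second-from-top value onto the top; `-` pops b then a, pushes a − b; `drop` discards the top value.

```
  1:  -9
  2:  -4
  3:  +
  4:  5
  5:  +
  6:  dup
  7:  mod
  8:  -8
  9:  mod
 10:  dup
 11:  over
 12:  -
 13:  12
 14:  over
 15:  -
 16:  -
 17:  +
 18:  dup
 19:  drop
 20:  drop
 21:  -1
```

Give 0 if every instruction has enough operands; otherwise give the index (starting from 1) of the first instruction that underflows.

0

-9   -> -9
-4   -> -9 -4
+    -> -13
5    -> -13 5
+    -> -8
dup  -> -8 -8
mod  -> 0
-8   -> 0 -8
mod  -> 0
dup  -> 0 0
over -> 0 0 0
-    -> 0 0
12   -> 0 0 12
over -> 0 0 12 0
-    -> 0 0 12
-    -> 0 -12
+    -> -12
dup  -> -12 -12
drop -> -12
drop -> (empty)
-1   -> -1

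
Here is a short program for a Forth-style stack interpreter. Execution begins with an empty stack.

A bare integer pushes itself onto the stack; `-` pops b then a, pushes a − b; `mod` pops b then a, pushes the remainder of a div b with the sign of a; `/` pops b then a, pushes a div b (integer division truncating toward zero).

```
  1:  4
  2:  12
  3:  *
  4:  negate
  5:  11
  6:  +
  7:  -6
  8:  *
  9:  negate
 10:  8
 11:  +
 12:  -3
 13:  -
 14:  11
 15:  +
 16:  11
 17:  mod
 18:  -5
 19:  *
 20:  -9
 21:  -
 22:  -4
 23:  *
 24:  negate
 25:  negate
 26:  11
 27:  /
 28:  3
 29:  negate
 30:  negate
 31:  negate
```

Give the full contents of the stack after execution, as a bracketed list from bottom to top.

[-6, -3]

4      : 4
12     : 4 12
*      : 48
negate : -48
11     : -48 11
+      : -37
-6     : -37 -6
*      : 222
negate : -222
8      : -222 8
+      : -214
-3     : -214 -3
-      : -211
11     : -211 11
+      : -200
11     : -200 11
mod    : -2
-5     : -2 -5
*      : 10
-9     : 10 -9
-      : 19
-4     : 19 -4
*      : -76
negate : 76
negate : -76
11     : -76 11
/      : -6
3      : -6 3
negate : -6 -3
negate : -6 3
negate : -6 -3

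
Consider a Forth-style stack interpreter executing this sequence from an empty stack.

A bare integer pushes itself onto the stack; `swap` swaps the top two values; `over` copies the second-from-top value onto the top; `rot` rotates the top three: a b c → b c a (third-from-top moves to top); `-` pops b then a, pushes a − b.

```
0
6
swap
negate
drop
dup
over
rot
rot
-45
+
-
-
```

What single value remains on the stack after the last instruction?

-39

0      : 0
6      : 0 6
swap   : 6 0
negate : 6 0
drop   : 6
dup    : 6 6
over   : 6 6 6
rot    : 6 6 6
rot    : 6 6 6
-45    : 6 6 6 -45
+      : 6 6 -39
-      : 6 45
-      : -39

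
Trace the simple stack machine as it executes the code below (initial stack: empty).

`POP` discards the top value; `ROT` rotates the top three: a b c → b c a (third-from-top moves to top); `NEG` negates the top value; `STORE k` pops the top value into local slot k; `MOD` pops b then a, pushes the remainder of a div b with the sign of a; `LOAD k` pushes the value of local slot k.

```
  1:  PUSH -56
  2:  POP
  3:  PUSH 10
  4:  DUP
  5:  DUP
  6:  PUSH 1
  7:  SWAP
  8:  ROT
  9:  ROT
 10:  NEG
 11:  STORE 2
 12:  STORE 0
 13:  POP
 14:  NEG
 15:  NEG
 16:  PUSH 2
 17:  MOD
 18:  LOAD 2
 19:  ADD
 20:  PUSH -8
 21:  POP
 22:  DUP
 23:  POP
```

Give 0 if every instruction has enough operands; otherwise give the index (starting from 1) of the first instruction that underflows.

0

PUSH -56 : -56
POP      : (empty)
PUSH 10  : 10
DUP      : 10 10
DUP      : 10 10 10
PUSH 1   : 10 10 10 1
SWAP     : 10 10 1 10
ROT      : 10 1 10 10
ROT      : 10 10 10 1
NEG      : 10 10 10 -1
STORE 2  : 10 10 10
STORE 0  : 10 10
POP      : 10
NEG      : -10
NEG      : 10
PUSH 2   : 10 2
MOD      : 0
LOAD 2   : 0 -1
ADD      : -1
PUSH -8  : -1 -8
POP      : -1
DUP      : -1 -1
POP      : -1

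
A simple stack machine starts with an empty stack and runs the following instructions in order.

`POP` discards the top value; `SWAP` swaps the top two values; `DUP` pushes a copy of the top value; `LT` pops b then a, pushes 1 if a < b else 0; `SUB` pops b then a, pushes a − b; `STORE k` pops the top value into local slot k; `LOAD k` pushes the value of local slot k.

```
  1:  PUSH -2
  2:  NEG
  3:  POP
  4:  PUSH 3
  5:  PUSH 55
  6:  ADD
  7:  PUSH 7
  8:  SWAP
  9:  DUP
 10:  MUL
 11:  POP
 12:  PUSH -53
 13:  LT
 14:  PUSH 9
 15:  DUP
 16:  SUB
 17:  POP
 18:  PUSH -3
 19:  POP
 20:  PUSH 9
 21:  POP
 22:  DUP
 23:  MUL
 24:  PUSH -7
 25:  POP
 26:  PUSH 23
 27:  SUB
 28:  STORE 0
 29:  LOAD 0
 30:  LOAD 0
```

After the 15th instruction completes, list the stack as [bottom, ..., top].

[0, 9, 9]

PUSH -2  → [-2]
NEG      → [2]
POP      → []
PUSH 3   → [3]
PUSH 55  → [3, 55]
ADD      → [58]
PUSH 7   → [58, 7]
SWAP     → [7, 58]
DUP      → [7, 58, 58]
MUL      → [7, 3364]
POP      → [7]
PUSH -53 → [7, -53]
LT       → [0]
PUSH 9   → [0, 9]
DUP      → [0, 9, 9]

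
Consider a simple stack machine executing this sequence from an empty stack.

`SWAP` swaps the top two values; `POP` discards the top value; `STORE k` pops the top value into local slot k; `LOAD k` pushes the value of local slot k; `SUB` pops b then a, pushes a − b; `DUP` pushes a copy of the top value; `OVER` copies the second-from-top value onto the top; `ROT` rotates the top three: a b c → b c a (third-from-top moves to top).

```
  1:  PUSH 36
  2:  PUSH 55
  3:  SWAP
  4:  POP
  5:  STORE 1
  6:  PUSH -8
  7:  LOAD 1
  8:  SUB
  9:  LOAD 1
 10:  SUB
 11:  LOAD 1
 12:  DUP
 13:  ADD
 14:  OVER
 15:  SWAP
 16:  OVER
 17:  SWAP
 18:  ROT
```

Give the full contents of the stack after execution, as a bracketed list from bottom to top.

[-118, -118, 110, -118]

PUSH 36 -> 36
PUSH 55 -> 36 55
SWAP    -> 55 36
POP     -> 55
STORE 1 -> (empty)
PUSH -8 -> -8
LOAD 1  -> -8 55
SUB     -> -63
LOAD 1  -> -63 55
SUB     -> -118
LOAD 1  -> -118 55
DUP     -> -118 55 55
ADD     -> -118 110
OVER    -> -118 110 -118
SWAP    -> -118 -118 110
OVER    -> -118 -118 110 -118
SWAP    -> -118 -118 -118 110
ROT     -> -118 -118 110 -118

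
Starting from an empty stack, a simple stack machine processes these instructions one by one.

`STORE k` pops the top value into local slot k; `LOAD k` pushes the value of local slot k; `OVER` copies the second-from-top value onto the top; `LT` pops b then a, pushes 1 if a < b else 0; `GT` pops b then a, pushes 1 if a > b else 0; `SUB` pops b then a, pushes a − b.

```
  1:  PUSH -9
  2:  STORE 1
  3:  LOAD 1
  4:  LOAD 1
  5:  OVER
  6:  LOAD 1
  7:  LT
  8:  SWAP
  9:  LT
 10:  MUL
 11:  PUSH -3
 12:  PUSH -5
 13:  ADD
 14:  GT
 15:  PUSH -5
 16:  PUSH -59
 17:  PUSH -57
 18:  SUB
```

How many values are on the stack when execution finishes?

3

PUSH -9  -> [-9]
STORE 1  -> []
LOAD 1   -> [-9]
LOAD 1   -> [-9, -9]
OVER     -> [-9, -9, -9]
LOAD 1   -> [-9, -9, -9, -9]
LT       -> [-9, -9, 0]
SWAP     -> [-9, 0, -9]
LT       -> [-9, 0]
MUL      -> [0]
PUSH -3  -> [0, -3]
PUSH -5  -> [0, -3, -5]
ADD      -> [0, -8]
GT       -> [1]
PUSH -5  -> [1, -5]
PUSH -59 -> [1, -5, -59]
PUSH -57 -> [1, -5, -59, -57]
SUB      -> [1, -5, -2]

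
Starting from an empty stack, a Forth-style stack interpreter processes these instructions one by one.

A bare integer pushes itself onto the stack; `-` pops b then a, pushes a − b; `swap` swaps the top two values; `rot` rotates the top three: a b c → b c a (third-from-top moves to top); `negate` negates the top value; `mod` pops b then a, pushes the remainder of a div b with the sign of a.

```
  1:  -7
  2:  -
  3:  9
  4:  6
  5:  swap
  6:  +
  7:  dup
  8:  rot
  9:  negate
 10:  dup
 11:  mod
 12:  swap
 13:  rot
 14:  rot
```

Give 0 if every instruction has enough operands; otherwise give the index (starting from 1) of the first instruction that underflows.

2

-7 -> -7
-  — needs 2 operands, stack has 1 → underflow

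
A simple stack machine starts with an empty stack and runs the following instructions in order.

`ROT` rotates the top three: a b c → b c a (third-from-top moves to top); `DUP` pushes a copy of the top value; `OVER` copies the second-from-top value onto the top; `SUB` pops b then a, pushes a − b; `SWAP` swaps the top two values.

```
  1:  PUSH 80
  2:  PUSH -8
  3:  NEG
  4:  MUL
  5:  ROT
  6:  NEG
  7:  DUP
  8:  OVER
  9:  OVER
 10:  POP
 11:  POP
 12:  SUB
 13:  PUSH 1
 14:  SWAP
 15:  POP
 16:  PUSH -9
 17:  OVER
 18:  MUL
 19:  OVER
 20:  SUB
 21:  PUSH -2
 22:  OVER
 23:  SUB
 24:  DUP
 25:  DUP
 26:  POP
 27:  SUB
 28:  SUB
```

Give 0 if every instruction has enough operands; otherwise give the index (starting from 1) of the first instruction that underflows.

PUSH 80 : [80]
PUSH -8 : [80, -8]
NEG     : [80, 8]
MUL     : [640]
ROT  — needs 3 operands, stack has 1 → underflow

5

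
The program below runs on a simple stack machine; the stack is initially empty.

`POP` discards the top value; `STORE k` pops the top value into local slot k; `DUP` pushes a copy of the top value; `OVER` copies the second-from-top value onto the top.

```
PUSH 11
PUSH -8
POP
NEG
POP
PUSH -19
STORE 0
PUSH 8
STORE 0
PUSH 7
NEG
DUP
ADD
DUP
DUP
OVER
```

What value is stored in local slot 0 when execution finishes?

PUSH 11   [11]
PUSH -8   [11, -8]
POP       [11]
NEG       [-11]
POP       []
PUSH -19  [-19]
STORE 0   []
PUSH 8    [8]
STORE 0   []
PUSH 7    [7]
NEG       [-7]
DUP       [-7, -7]
ADD       [-14]
DUP       [-14, -14]
DUP       [-14, -14, -14]
OVER      [-14, -14, -14, -14]

8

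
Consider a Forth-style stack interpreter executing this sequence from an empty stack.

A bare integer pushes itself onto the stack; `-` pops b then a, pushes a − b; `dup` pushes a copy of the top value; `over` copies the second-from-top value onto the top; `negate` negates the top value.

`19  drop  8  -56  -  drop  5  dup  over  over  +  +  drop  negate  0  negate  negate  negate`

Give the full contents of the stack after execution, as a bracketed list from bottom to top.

19      [19]
drop    []
8       [8]
-56     [8, -56]
-       [64]
drop    []
5       [5]
dup     [5, 5]
over    [5, 5, 5]
over    [5, 5, 5, 5]
+       [5, 5, 10]
+       [5, 15]
drop    [5]
negate  [-5]
0       [-5, 0]
negate  [-5, 0]
negate  [-5, 0]
negate  [-5, 0]

[-5, 0]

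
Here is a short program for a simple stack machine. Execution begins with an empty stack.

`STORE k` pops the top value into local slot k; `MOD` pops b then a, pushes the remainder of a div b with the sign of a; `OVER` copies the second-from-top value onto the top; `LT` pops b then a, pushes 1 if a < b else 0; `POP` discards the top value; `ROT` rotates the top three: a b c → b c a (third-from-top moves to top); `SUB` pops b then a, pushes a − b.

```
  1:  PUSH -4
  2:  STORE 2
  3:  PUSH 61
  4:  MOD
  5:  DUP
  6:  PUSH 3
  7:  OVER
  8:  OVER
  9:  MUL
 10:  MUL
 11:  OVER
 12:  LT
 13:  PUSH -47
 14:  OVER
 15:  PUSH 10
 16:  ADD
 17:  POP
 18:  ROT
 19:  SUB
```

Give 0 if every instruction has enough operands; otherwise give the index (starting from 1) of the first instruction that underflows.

PUSH -4 : -4
STORE 2 : (empty)
PUSH 61 : 61
MOD  — needs 2 operands, stack has 1 → underflow

4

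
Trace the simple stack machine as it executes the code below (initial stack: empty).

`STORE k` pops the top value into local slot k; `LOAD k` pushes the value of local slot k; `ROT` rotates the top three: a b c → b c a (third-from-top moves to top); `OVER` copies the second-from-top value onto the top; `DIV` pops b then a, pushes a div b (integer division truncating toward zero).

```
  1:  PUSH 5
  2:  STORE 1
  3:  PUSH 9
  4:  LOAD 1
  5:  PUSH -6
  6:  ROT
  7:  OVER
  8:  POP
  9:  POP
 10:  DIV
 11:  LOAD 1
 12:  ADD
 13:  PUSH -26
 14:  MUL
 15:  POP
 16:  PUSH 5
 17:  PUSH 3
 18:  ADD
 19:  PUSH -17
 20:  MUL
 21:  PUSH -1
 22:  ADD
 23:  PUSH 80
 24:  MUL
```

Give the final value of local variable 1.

5

PUSH 5   : [5]
STORE 1  : []
PUSH 9   : [9]
LOAD 1   : [9, 5]
PUSH -6  : [9, 5, -6]
ROT      : [5, -6, 9]
OVER     : [5, -6, 9, -6]
POP      : [5, -6, 9]
POP      : [5, -6]
DIV      : [0]
LOAD 1   : [0, 5]
ADD      : [5]
PUSH -26 : [5, -26]
MUL      : [-130]
POP      : []
PUSH 5   : [5]
PUSH 3   : [5, 3]
ADD      : [8]
PUSH -17 : [8, -17]
MUL      : [-136]
PUSH -1  : [-136, -1]
ADD      : [-137]
PUSH 80  : [-137, 80]
MUL      : [-10960]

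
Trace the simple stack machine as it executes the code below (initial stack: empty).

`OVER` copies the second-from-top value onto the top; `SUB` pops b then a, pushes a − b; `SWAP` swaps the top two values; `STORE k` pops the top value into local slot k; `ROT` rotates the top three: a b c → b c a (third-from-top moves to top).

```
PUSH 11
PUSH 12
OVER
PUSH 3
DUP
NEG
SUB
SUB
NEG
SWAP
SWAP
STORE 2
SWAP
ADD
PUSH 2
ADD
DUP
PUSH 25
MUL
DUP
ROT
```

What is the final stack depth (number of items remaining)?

3

PUSH 11 : 11
PUSH 12 : 11 12
OVER    : 11 12 11
PUSH 3  : 11 12 11 3
DUP     : 11 12 11 3 3
NEG     : 11 12 11 3 -3
SUB     : 11 12 11 6
SUB     : 11 12 5
NEG     : 11 12 -5
SWAP    : 11 -5 12
SWAP    : 11 12 -5
STORE 2 : 11 12
SWAP    : 12 11
ADD     : 23
PUSH 2  : 23 2
ADD     : 25
DUP     : 25 25
PUSH 25 : 25 25 25
MUL     : 25 625
DUP     : 25 625 625
ROT     : 625 625 25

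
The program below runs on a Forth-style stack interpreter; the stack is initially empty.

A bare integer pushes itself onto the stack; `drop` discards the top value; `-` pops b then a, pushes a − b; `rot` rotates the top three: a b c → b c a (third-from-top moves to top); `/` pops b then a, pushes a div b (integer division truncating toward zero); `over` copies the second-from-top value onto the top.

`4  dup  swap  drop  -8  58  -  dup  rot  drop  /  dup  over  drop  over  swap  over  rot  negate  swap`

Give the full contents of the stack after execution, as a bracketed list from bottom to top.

4      -> 4
dup    -> 4 4
swap   -> 4 4
drop   -> 4
-8     -> 4 -8
58     -> 4 -8 58
-      -> 4 -66
dup    -> 4 -66 -66
rot    -> -66 -66 4
drop   -> -66 -66
/      -> 1
dup    -> 1 1
over   -> 1 1 1
drop   -> 1 1
over   -> 1 1 1
swap   -> 1 1 1
over   -> 1 1 1 1
rot    -> 1 1 1 1
negate -> 1 1 1 -1
swap   -> 1 1 -1 1

[1, 1, -1, 1]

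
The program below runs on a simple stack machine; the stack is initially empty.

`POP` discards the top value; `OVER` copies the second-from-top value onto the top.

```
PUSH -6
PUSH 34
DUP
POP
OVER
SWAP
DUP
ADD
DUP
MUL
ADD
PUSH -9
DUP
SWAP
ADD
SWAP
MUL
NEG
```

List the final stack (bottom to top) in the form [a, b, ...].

[-6, 83124]

PUSH -6 → -6
PUSH 34 → -6 34
DUP     → -6 34 34
POP     → -6 34
OVER    → -6 34 -6
SWAP    → -6 -6 34
DUP     → -6 -6 34 34
ADD     → -6 -6 68
DUP     → -6 -6 68 68
MUL     → -6 -6 4624
ADD     → -6 4618
PUSH -9 → -6 4618 -9
DUP     → -6 4618 -9 -9
SWAP    → -6 4618 -9 -9
ADD     → -6 4618 -18
SWAP    → -6 -18 4618
MUL     → -6 -83124
NEG     → -6 83124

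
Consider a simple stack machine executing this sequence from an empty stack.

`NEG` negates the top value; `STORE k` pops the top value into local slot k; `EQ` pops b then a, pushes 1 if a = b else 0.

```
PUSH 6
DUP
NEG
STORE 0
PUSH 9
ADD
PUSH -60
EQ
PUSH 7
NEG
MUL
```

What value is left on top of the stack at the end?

0

PUSH 6    6
DUP       6 6
NEG       6 -6
STORE 0   6
PUSH 9    6 9
ADD       15
PUSH -60  15 -60
EQ        0
PUSH 7    0 7
NEG       0 -7
MUL       0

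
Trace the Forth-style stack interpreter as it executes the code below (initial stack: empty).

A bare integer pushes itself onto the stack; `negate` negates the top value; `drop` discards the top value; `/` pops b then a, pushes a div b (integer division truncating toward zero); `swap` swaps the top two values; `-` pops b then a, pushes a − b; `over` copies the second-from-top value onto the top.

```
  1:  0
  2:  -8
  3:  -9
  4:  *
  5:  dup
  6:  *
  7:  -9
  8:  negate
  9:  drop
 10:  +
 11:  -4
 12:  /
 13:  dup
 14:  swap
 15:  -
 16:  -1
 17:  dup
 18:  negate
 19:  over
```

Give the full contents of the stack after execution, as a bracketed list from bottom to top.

[0, -1, 1, -1]

0      → 0
-8     → 0 -8
-9     → 0 -8 -9
*      → 0 72
dup    → 0 72 72
*      → 0 5184
-9     → 0 5184 -9
negate → 0 5184 9
drop   → 0 5184
+      → 5184
-4     → 5184 -4
/      → -1296
dup    → -1296 -1296
swap   → -1296 -1296
-      → 0
-1     → 0 -1
dup    → 0 -1 -1
negate → 0 -1 1
over   → 0 -1 1 -1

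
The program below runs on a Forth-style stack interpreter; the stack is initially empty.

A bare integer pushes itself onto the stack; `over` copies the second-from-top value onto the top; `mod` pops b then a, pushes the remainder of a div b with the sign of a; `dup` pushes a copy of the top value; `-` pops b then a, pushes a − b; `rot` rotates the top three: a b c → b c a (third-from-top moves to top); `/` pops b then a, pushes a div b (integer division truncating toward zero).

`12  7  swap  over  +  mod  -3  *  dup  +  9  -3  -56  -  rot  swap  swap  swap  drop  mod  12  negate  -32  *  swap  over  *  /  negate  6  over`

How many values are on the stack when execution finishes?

12     : [12]
7      : [12, 7]
swap   : [7, 12]
over   : [7, 12, 7]
+      : [7, 19]
mod    : [7]
-3     : [7, -3]
*      : [-21]
dup    : [-21, -21]
+      : [-42]
9      : [-42, 9]
-3     : [-42, 9, -3]
-56    : [-42, 9, -3, -56]
-      : [-42, 9, 53]
rot    : [9, 53, -42]
swap   : [9, -42, 53]
swap   : [9, 53, -42]
swap   : [9, -42, 53]
drop   : [9, -42]
mod    : [9]
12     : [9, 12]
negate : [9, -12]
-32    : [9, -12, -32]
*      : [9, 384]
swap   : [384, 9]
over   : [384, 9, 384]
*      : [384, 3456]
/      : [0]
negate : [0]
6      : [0, 6]
over   : [0, 6, 0]

3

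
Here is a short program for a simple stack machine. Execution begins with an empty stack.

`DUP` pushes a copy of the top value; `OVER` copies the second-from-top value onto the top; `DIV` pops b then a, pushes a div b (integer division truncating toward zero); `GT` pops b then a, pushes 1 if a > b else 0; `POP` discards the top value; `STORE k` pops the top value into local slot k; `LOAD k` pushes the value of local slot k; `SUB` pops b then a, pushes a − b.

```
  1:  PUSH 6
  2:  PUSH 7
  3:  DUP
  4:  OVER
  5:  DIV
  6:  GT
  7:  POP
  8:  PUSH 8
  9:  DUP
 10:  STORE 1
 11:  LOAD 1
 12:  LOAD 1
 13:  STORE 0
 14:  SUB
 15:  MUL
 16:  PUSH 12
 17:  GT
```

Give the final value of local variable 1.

PUSH 6  -> [6]
PUSH 7  -> [6, 7]
DUP     -> [6, 7, 7]
OVER    -> [6, 7, 7, 7]
DIV     -> [6, 7, 1]
GT      -> [6, 1]
POP     -> [6]
PUSH 8  -> [6, 8]
DUP     -> [6, 8, 8]
STORE 1 -> [6, 8]
LOAD 1  -> [6, 8, 8]
LOAD 1  -> [6, 8, 8, 8]
STORE 0 -> [6, 8, 8]
SUB     -> [6, 0]
MUL     -> [0]
PUSH 12 -> [0, 12]
GT      -> [0]

8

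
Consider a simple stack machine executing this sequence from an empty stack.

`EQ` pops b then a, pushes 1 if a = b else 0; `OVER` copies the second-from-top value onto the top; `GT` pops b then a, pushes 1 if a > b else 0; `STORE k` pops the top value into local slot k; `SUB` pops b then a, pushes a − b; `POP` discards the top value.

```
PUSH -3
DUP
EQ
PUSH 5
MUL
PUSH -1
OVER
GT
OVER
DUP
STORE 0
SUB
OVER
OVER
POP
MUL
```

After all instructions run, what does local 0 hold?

5

PUSH -3 : [-3]
DUP     : [-3, -3]
EQ      : [1]
PUSH 5  : [1, 5]
MUL     : [5]
PUSH -1 : [5, -1]
OVER    : [5, -1, 5]
GT      : [5, 0]
OVER    : [5, 0, 5]
DUP     : [5, 0, 5, 5]
STORE 0 : [5, 0, 5]
SUB     : [5, -5]
OVER    : [5, -5, 5]
OVER    : [5, -5, 5, -5]
POP     : [5, -5, 5]
MUL     : [5, -25]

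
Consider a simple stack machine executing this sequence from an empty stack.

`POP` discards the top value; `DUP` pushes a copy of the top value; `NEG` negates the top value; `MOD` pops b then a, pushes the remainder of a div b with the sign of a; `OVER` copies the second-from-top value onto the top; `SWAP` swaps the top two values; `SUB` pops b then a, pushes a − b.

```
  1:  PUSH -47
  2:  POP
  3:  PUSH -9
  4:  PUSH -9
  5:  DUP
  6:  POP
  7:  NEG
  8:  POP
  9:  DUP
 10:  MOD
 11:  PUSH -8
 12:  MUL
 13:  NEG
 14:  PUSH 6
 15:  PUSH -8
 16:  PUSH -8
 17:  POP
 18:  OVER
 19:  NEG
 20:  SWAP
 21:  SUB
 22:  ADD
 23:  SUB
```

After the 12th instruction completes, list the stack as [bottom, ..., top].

PUSH -47 → [-47]
POP      → []
PUSH -9  → [-9]
PUSH -9  → [-9, -9]
DUP      → [-9, -9, -9]
POP      → [-9, -9]
NEG      → [-9, 9]
POP      → [-9]
DUP      → [-9, -9]
MOD      → [0]
PUSH -8  → [0, -8]
MUL      → [0]

[0]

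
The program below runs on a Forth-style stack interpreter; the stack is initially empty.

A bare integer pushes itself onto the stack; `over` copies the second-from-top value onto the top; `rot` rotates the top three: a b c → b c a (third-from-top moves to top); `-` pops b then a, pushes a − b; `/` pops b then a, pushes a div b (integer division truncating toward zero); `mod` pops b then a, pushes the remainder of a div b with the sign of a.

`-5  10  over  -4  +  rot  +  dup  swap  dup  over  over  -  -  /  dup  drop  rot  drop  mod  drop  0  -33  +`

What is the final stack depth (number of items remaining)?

-5   → [-5]
10   → [-5, 10]
over → [-5, 10, -5]
-4   → [-5, 10, -5, -4]
+    → [-5, 10, -9]
rot  → [10, -9, -5]
+    → [10, -14]
dup  → [10, -14, -14]
swap → [10, -14, -14]
dup  → [10, -14, -14, -14]
over → [10, -14, -14, -14, -14]
over → [10, -14, -14, -14, -14, -14]
-    → [10, -14, -14, -14, 0]
-    → [10, -14, -14, -14]
/    → [10, -14, 1]
dup  → [10, -14, 1, 1]
drop → [10, -14, 1]
rot  → [-14, 1, 10]
drop → [-14, 1]
mod  → [0]
drop → []
0    → [0]
-33  → [0, -33]
+    → [-33]

1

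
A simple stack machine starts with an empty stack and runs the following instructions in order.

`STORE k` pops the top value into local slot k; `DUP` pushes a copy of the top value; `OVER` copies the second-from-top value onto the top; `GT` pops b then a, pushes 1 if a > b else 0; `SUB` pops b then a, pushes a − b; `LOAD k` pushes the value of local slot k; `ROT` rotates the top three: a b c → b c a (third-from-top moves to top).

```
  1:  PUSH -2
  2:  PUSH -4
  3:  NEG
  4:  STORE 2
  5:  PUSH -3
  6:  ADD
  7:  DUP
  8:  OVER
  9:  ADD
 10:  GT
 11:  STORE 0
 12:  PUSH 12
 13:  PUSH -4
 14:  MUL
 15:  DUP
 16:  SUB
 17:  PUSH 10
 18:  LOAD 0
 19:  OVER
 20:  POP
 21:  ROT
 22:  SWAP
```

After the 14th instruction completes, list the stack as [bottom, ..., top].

[-48]

PUSH -2 → [-2]
PUSH -4 → [-2, -4]
NEG     → [-2, 4]
STORE 2 → [-2]
PUSH -3 → [-2, -3]
ADD     → [-5]
DUP     → [-5, -5]
OVER    → [-5, -5, -5]
ADD     → [-5, -10]
GT      → [1]
STORE 0 → []
PUSH 12 → [12]
PUSH -4 → [12, -4]
MUL     → [-48]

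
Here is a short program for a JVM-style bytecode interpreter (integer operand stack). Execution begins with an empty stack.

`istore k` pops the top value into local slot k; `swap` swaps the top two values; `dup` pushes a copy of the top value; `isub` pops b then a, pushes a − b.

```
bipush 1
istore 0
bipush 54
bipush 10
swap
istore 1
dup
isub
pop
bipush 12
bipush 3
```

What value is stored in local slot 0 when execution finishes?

bipush 1  → [1]
istore 0  → []
bipush 54 → [54]
bipush 10 → [54, 10]
swap      → [10, 54]
istore 1  → [10]
dup       → [10, 10]
isub      → [0]
pop       → []
bipush 12 → [12]
bipush 3  → [12, 3]

1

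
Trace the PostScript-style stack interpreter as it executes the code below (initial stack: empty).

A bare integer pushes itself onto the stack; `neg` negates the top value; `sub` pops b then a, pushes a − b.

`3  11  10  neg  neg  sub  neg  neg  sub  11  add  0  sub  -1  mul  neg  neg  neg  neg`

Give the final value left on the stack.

-13

3    [3]
11   [3, 11]
10   [3, 11, 10]
neg  [3, 11, -10]
neg  [3, 11, 10]
sub  [3, 1]
neg  [3, -1]
neg  [3, 1]
sub  [2]
11   [2, 11]
add  [13]
0    [13, 0]
sub  [13]
-1   [13, -1]
mul  [-13]
neg  [13]
neg  [-13]
neg  [13]
neg  [-13]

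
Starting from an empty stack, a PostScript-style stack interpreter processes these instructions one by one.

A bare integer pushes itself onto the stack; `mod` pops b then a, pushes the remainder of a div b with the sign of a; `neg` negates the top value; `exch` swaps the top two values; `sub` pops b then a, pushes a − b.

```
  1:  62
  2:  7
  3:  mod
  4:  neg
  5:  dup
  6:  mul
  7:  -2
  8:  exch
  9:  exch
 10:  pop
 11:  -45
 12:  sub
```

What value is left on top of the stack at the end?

81

62    62
7     62 7
mod   6
neg   -6
dup   -6 -6
mul   36
-2    36 -2
exch  -2 36
exch  36 -2
pop   36
-45   36 -45
sub   81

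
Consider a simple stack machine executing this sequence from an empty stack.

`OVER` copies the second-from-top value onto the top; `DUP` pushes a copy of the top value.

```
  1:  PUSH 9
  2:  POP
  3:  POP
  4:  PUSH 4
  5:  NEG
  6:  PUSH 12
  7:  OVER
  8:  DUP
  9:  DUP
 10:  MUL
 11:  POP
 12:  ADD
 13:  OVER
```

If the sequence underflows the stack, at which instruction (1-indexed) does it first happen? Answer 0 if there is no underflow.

3

PUSH 9 -> [9]
POP    -> []
POP  — needs 1 operand, stack has 0 → underflow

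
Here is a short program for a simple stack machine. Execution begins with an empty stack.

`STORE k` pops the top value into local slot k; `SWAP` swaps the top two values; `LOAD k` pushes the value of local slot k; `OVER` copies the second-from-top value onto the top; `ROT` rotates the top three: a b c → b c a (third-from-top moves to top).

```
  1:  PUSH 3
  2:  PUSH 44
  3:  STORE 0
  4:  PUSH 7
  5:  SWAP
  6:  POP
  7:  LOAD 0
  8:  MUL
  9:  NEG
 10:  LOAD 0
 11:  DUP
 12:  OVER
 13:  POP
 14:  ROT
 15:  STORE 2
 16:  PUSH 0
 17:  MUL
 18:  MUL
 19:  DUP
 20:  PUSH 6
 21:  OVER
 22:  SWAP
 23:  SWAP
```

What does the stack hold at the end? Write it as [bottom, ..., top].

PUSH 3  → 3
PUSH 44 → 3 44
STORE 0 → 3
PUSH 7  → 3 7
SWAP    → 7 3
POP     → 7
LOAD 0  → 7 44
MUL     → 308
NEG     → -308
LOAD 0  → -308 44
DUP     → -308 44 44
OVER    → -308 44 44 44
POP     → -308 44 44
ROT     → 44 44 -308
STORE 2 → 44 44
PUSH 0  → 44 44 0
MUL     → 44 0
MUL     → 0
DUP     → 0 0
PUSH 6  → 0 0 6
OVER    → 0 0 6 0
SWAP    → 0 0 0 6
SWAP    → 0 0 6 0

[0, 0, 6, 0]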